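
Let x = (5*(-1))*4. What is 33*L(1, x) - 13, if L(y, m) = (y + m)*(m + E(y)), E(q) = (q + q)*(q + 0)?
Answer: 11273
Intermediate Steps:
x = -20 (x = -5*4 = -20)
E(q) = 2*q² (E(q) = (2*q)*q = 2*q²)
L(y, m) = (m + y)*(m + 2*y²) (L(y, m) = (y + m)*(m + 2*y²) = (m + y)*(m + 2*y²))
33*L(1, x) - 13 = 33*((-20)² + 2*1³ - 20*1 + 2*(-20)*1²) - 13 = 33*(400 + 2*1 - 20 + 2*(-20)*1) - 13 = 33*(400 + 2 - 20 - 40) - 13 = 33*342 - 13 = 11286 - 13 = 11273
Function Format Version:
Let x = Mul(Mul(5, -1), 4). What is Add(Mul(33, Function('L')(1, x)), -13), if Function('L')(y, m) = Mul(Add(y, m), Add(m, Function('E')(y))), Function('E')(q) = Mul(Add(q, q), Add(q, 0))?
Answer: 11273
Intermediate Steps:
x = -20 (x = Mul(-5, 4) = -20)
Function('E')(q) = Mul(2, Pow(q, 2)) (Function('E')(q) = Mul(Mul(2, q), q) = Mul(2, Pow(q, 2)))
Function('L')(y, m) = Mul(Add(m, y), Add(m, Mul(2, Pow(y, 2)))) (Function('L')(y, m) = Mul(Add(y, m), Add(m, Mul(2, Pow(y, 2)))) = Mul(Add(m, y), Add(m, Mul(2, Pow(y, 2)))))
Add(Mul(33, Function('L')(1, x)), -13) = Add(Mul(33, Add(Pow(-20, 2), Mul(2, Pow(1, 3)), Mul(-20, 1), Mul(2, -20, Pow(1, 2)))), -13) = Add(Mul(33, Add(400, Mul(2, 1), -20, Mul(2, -20, 1))), -13) = Add(Mul(33, Add(400, 2, -20, -40)), -13) = Add(Mul(33, 342), -13) = Add(11286, -13) = 11273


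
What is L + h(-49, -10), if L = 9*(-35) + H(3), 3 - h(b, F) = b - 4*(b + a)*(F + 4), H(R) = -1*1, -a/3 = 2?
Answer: 1056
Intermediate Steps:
a = -6 (a = -3*2 = -6)
H(R) = -1
h(b, F) = 3 - b + 4*(-6 + b)*(4 + F) (h(b, F) = 3 - (b - 4*(b - 6)*(F + 4)) = 3 - (b - 4*(-6 + b)*(4 + F)) = 3 + (-b + 4*(-6 + b)*(4 + F)) = 3 - b + 4*(-6 + b)*(4 + F))
L = -316 (L = 9*(-35) - 1 = -315 - 1 = -316)
L + h(-49, -10) = -316 + (-93 - 24*(-10) + 15*(-49) + 4*(-10)*(-49)) = -316 + (-93 + 240 - 735 + 1960) = -316 + 1372 = 1056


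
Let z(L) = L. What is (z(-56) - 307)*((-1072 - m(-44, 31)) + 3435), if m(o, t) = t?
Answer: -846516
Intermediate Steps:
(z(-56) - 307)*((-1072 - m(-44, 31)) + 3435) = (-56 - 307)*((-1072 - 1*31) + 3435) = -363*((-1072 - 31) + 3435) = -363*(-1103 + 3435) = -363*2332 = -846516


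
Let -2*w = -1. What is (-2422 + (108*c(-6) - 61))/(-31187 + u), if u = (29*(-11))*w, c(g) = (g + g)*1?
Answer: 7558/62693 ≈ 0.12056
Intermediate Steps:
w = ½ (w = -½*(-1) = ½ ≈ 0.50000)
c(g) = 2*g (c(g) = (2*g)*1 = 2*g)
u = -319/2 (u = (29*(-11))*(½) = -319*½ = -319/2 ≈ -159.50)
(-2422 + (108*c(-6) - 61))/(-31187 + u) = (-2422 + (108*(2*(-6)) - 61))/(-31187 - 319/2) = (-2422 + (108*(-12) - 61))/(-62693/2) = (-2422 + (-1296 - 61))*(-2/62693) = (-2422 - 1357)*(-2/62693) = -3779*(-2/62693) = 7558/62693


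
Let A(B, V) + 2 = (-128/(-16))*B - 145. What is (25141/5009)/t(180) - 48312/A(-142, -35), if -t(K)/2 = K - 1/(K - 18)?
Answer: 7053713878329/187391683973 ≈ 37.642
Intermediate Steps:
A(B, V) = -147 + 8*B (A(B, V) = -2 + ((-128/(-16))*B - 145) = -2 + ((-128*(-1/16))*B - 145) = -2 + (8*B - 145) = -2 + (-145 + 8*B) = -147 + 8*B)
t(K) = -2*K + 2/(-18 + K) (t(K) = -2*(K - 1/(K - 18)) = -2*(K - 1/(-18 + K)) = -2*K + 2/(-18 + K))
(25141/5009)/t(180) - 48312/A(-142, -35) = (25141/5009)/((2*(1 - 1*180² + 18*180)/(-18 + 180))) - 48312/(-147 + 8*(-142)) = (25141*(1/5009))/((2*(1 - 1*32400 + 3240)/162)) - 48312/(-147 - 1136) = 25141/(5009*((2*(1/162)*(1 - 32400 + 3240)))) - 48312/(-1283) = 25141/(5009*((2*(1/162)*(-29159)))) - 48312*(-1/1283) = 25141/(5009*(-29159/81)) + 48312/1283 = (25141/5009)*(-81/29159) + 48312/1283 = -2036421/146057431 + 48312/1283 = 7053713878329/187391683973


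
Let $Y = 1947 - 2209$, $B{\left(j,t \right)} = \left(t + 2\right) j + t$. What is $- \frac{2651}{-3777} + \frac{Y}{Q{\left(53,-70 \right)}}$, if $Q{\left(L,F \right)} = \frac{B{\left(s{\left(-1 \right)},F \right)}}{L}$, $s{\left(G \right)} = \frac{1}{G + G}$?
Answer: $\frac{8757143}{22662} \approx 386.42$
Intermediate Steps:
$s{\left(G \right)} = \frac{1}{2 G}$
$B{\left(j,t \right)} = t + j \left(2 + t\right)$ ($B{\left(j,t \right)} = \left(2 + t\right) j + t = j \left(2 + t\right) + t = t + j \left(2 + t\right)$)
$Q{\left(L,F \right)} = \frac{-1 + \frac{F}{2}}{L}$ ($Q{\left(L,F \right)} = \frac{F + 2 \frac{1}{2 \left(-1\right)} + \frac{1}{2 \left(-1\right)} F}{L} = \frac{F + 2 \cdot \frac{1}{2} \left(-1\right) + \frac{1}{2} \left(-1\right) F}{L} = \frac{F + 2 \left(- \frac{1}{2}\right) - \frac{F}{2}}{L} = \frac{F - 1 - \frac{F}{2}}{L} = \frac{-1 + \frac{F}{2}}{L}$)
$Y = -262$
$- \frac{2651}{-3777} + \frac{Y}{Q{\left(53,-70 \right)}} = - \frac{2651}{-3777} - \frac{262}{\frac{1}{2} \cdot \frac{1}{53} \left(-2 - 70\right)} = \left(-2651\right) \left(- \frac{1}{3777}\right) - \frac{262}{\frac{1}{2} \cdot \frac{1}{53} \left(-72\right)} = \frac{2651}{3777} - \frac{262}{- \frac{36}{53}} = \frac{2651}{3777} - - \frac{6943}{18} = \frac{2651}{3777} + \frac{6943}{18} = \frac{8757143}{22662}$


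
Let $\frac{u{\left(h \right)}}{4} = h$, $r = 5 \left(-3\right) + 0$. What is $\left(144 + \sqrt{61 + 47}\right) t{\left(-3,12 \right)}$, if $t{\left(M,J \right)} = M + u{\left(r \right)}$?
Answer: $-9072 - 378 \sqrt{3} \approx -9726.7$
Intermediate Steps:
$r = -15$ ($r = -15 + 0 = -15$)
$u{\left(h \right)} = 4 h$
$t{\left(M,J \right)} = -60 + M$ ($t{\left(M,J \right)} = M + 4 \left(-15\right) = M - 60 = -60 + M$)
$\left(144 + \sqrt{61 + 47}\right) t{\left(-3,12 \right)} = \left(144 + \sqrt{61 + 47}\right) \left(-60 - 3\right) = \left(144 + \sqrt{108}\right) \left(-63\right) = \left(144 + 6 \sqrt{3}\right) \left(-63\right) = -9072 - 378 \sqrt{3}$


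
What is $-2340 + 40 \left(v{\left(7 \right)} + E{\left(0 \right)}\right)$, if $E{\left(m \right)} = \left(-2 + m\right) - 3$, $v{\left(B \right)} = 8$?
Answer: $-2220$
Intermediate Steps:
$E{\left(m \right)} = -5 + m$
$-2340 + 40 \left(v{\left(7 \right)} + E{\left(0 \right)}\right) = -2340 + 40 \left(8 + \left(-5 + 0\right)\right) = -2340 + 40 \left(8 - 5\right) = -2340 + 40 \cdot 3 = -2340 + 120 = -2220$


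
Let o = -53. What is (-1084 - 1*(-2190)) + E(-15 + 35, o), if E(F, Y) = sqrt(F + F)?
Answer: 1106 + 2*sqrt(10) ≈ 1112.3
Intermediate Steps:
E(F, Y) = sqrt(2)*sqrt(F) (E(F, Y) = sqrt(2*F) = sqrt(2)*sqrt(F))
(-1084 - 1*(-2190)) + E(-15 + 35, o) = (-1084 - 1*(-2190)) + sqrt(2)*sqrt(-15 + 35) = (-1084 + 2190) + sqrt(2)*sqrt(20) = 1106 + sqrt(2)*(2*sqrt(5)) = 1106 + 2*sqrt(10)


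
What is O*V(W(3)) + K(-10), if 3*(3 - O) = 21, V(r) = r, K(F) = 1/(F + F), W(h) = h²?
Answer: -721/20 ≈ -36.050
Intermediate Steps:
K(F) = 1/(2*F)
O = -4 (O = 3 - ⅓*21 = 3 - 7 = -4)
O*V(W(3)) + K(-10) = -4*3² + (½)/(-10) = -4*9 + (½)*(-⅒) = -36 - 1/20 = -721/20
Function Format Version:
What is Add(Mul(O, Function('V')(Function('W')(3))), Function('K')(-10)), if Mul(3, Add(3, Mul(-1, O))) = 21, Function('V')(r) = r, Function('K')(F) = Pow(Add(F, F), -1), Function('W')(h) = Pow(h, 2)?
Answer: Rational(-721, 20) ≈ -36.050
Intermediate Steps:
Function('K')(F) = Mul(Rational(1, 2), Pow(F, -1)) (Function('K')(F) = Pow(Mul(2, F), -1) = Mul(Rational(1, 2), Pow(F, -1)))
O = -4 (O = Add(3, Mul(Rational(-1, 3), 21)) = Add(3, -7) = -4)
Add(Mul(O, Function('V')(Function('W')(3))), Function('K')(-10)) = Add(Mul(-4, Pow(3, 2)), Mul(Rational(1, 2), Pow(-10, -1))) = Add(Mul(-4, 9), Mul(Rational(1, 2), Rational(-1, 10))) = Add(-36, Rational(-1, 20)) = Rational(-721, 20)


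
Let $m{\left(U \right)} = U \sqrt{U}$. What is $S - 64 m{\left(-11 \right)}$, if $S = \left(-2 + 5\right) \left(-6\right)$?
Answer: $-18 + 704 i \sqrt{11} \approx -18.0 + 2334.9 i$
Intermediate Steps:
$m{\left(U \right)} = U^{\frac{3}{2}}$
$S = -18$ ($S = 3 \left(-6\right) = -18$)
$S - 64 m{\left(-11 \right)} = -18 - 64 \left(-11\right)^{\frac{3}{2}} = -18 - 64 \left(- 11 i \sqrt{11}\right) = -18 + 704 i \sqrt{11}$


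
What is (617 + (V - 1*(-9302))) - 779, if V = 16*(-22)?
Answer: 8788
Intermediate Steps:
V = -352
(617 + (V - 1*(-9302))) - 779 = (617 + (-352 - 1*(-9302))) - 779 = (617 + (-352 + 9302)) - 779 = (617 + 8950) - 779 = 9567 - 779 = 8788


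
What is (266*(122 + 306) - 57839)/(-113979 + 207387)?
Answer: 56009/93408 ≈ 0.59962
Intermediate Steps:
(266*(122 + 306) - 57839)/(-113979 + 207387) = (266*428 - 57839)/93408 = (113848 - 57839)*(1/93408) = 56009*(1/93408) = 56009/93408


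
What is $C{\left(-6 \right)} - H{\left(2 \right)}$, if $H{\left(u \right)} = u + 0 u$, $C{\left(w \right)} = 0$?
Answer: $-2$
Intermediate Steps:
$H{\left(u \right)} = u$ ($H{\left(u \right)} = u + 0 = u$)
$C{\left(-6 \right)} - H{\left(2 \right)} = 0 - 2 = -2$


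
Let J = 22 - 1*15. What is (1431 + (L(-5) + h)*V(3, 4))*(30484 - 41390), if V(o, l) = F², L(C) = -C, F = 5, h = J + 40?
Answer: -29784286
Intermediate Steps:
J = 7 (J = 22 - 15 = 7)
h = 47 (h = 7 + 40 = 47)
V(o, l) = 25 (V(o, l) = 5² = 25)
(1431 + (L(-5) + h)*V(3, 4))*(30484 - 41390) = (1431 + (-1*(-5) + 47)*25)*(30484 - 41390) = (1431 + (5 + 47)*25)*(-10906) = (1431 + 52*25)*(-10906) = (1431 + 1300)*(-10906) = 2731*(-10906) = -29784286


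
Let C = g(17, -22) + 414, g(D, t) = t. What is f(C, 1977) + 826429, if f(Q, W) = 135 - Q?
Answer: 826172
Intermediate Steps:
C = 392 (C = -22 + 414 = 392)
f(C, 1977) + 826429 = (135 - 1*392) + 826429 = (135 - 392) + 826429 = -257 + 826429 = 826172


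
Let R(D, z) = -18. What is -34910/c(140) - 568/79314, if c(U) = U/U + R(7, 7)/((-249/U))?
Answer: -114907609342/36603411 ≈ -3139.3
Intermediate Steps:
c(U) = 1 + 6*U/83 (c(U) = U/U - 18*(-U/249) = 1 - (-6)*U/83 = 1 + 6*U/83)
-34910/c(140) - 568/79314 = -34910/(1 + (6/83)*140) - 568/79314 = -34910/(1 + 840/83) - 568*1/79314 = -34910/923/83 - 284/39657 = -34910*83/923 - 284/39657 = -2897530/923 - 284/39657 = -114907609342/36603411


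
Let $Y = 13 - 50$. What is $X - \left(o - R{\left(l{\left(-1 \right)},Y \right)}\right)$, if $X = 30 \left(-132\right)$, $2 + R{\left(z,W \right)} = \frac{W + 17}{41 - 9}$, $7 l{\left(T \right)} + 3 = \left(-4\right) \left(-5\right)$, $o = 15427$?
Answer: $- \frac{155117}{8} \approx -19390.0$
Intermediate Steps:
$Y = -37$
$l{\left(T \right)} = \frac{17}{7}$ ($l{\left(T \right)} = - \frac{3}{7} + \frac{\left(-4\right) \left(-5\right)}{7} = - \frac{3}{7} + \frac{1}{7} \cdot 20 = - \frac{3}{7} + \frac{20}{7} = \frac{17}{7}$)
$R{\left(z,W \right)} = - \frac{47}{32} + \frac{W}{32}$ ($R{\left(z,W \right)} = -2 + \frac{W + 17}{41 - 9} = -2 + \frac{17 + W}{32} = -2 + \left(17 + W\right) \frac{1}{32} = -2 + \left(\frac{17}{32} + \frac{W}{32}\right) = - \frac{47}{32} + \frac{W}{32}$)
$X = -3960$
$X - \left(o - R{\left(l{\left(-1 \right)},Y \right)}\right) = -3960 - \left(15427 - \left(- \frac{47}{32} + \frac{1}{32} \left(-37\right)\right)\right) = -3960 - \left(15427 - \left(- \frac{47}{32} - \frac{37}{32}\right)\right) = -3960 - \left(15427 - - \frac{21}{8}\right) = -3960 - \left(15427 + \frac{21}{8}\right) = -3960 - \frac{123437}{8} = - \frac{155117}{8}$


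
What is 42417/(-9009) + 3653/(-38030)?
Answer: -182892043/38068030 ≈ -4.8043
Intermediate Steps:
42417/(-9009) + 3653/(-38030) = 42417*(-1/9009) + 3653*(-1/38030) = -4713/1001 - 3653/38030 = -182892043/38068030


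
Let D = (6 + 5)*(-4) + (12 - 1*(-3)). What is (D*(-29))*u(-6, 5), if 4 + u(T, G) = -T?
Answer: 1682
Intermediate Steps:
u(T, G) = -4 - T
D = -29 (D = 11*(-4) + (12 + 3) = -44 + 15 = -29)
(D*(-29))*u(-6, 5) = (-29*(-29))*(-4 - 1*(-6)) = 841*(-4 + 6) = 841*2 = 1682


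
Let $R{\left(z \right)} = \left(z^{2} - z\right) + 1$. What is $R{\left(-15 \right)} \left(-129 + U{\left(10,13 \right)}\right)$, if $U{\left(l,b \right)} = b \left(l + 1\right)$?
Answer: $3374$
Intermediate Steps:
$U{\left(l,b \right)} = b \left(1 + l\right)$
$R{\left(z \right)} = 1 + z^{2} - z$
$R{\left(-15 \right)} \left(-129 + U{\left(10,13 \right)}\right) = \left(1 + \left(-15\right)^{2} - -15\right) \left(-129 + 13 \left(1 + 10\right)\right) = \left(1 + 225 + 15\right) \left(-129 + 13 \cdot 11\right) = 241 \left(-129 + 143\right) = 241 \cdot 14 = 3374$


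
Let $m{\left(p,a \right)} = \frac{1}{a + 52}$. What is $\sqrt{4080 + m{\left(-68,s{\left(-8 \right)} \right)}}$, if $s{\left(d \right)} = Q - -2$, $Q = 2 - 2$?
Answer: $\frac{\sqrt{1321926}}{18} \approx 63.875$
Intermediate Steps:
$Q = 0$
$s{\left(d \right)} = 2$ ($s{\left(d \right)} = 0 - -2 = 0 + 2 = 2$)
$m{\left(p,a \right)} = \frac{1}{52 + a}$
$\sqrt{4080 + m{\left(-68,s{\left(-8 \right)} \right)}} = \sqrt{4080 + \frac{1}{52 + 2}} = \sqrt{4080 + \frac{1}{54}} = \sqrt{\frac{220321}{54}} = \frac{\sqrt{1321926}}{18}$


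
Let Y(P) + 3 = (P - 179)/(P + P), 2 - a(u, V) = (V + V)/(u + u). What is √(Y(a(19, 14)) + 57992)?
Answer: √8340285/12 ≈ 240.66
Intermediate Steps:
a(u, V) = 2 - V/u (a(u, V) = 2 - (V + V)/(u + u) = 2 - 2*V/(2*u) = 2 - 2*V*1/(2*u) = 2 - V/u)
Y(P) = -3 + (-179 + P)/(2*P) (Y(P) = -3 + (P - 179)/(P + P) = -3 + (-179 + P)/((2*P)) = -3 + (-179 + P)*(1/(2*P)) = -3 + (-179 + P)/(2*P))
√(Y(a(19, 14)) + 57992) = √((-179 - 5*(2 - 1*14/19))/(2*(2 - 1*14/19)) + 57992) = √((-179 - 5*(2 - 1*14*1/19))/(2*(2 - 1*14*1/19)) + 57992) = √((-179 - 5*(2 - 14/19))/(2*(2 - 14/19)) + 57992) = √((-179 - 5*24/19)/(2*(24/19)) + 57992) = √((½)*(19/24)*(-179 - 120/19) + 57992) = √((½)*(19/24)*(-3521/19) + 57992) = √(-3521/48 + 57992) = √(2780095/48) = √8340285/12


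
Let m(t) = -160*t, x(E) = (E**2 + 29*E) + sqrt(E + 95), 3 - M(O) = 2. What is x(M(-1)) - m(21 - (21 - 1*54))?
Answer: 8670 + 4*sqrt(6) ≈ 8679.8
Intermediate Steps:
M(O) = 1 (M(O) = 3 - 1*2 = 3 - 2 = 1)
x(E) = E**2 + sqrt(95 + E) + 29*E (x(E) = (E**2 + 29*E) + sqrt(95 + E) = E**2 + sqrt(95 + E) + 29*E)
x(M(-1)) - m(21 - (21 - 1*54)) = (1**2 + sqrt(95 + 1) + 29*1) - (-160)*(21 - (21 - 1*54)) = (1 + sqrt(96) + 29) - (-160)*(21 - (21 - 54)) = (1 + 4*sqrt(6) + 29) - (-160)*(21 - 1*(-33)) = (30 + 4*sqrt(6)) - (-160)*(21 + 33) = (30 + 4*sqrt(6)) - (-160)*54 = (30 + 4*sqrt(6)) - 1*(-8640) = (30 + 4*sqrt(6)) + 8640 = 8670 + 4*sqrt(6)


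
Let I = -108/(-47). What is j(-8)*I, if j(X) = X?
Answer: -864/47 ≈ -18.383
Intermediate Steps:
I = 108/47 (I = -108*(-1/47) = 108/47 ≈ 2.2979)
j(-8)*I = -8*108/47 = -864/47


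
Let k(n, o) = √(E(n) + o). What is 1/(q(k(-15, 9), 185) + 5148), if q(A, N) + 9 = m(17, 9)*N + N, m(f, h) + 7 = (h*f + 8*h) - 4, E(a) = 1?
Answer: 1/44914 ≈ 2.2265e-5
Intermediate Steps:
k(n, o) = √(1 + o)
m(f, h) = -11 + 8*h + f*h (m(f, h) = -7 + ((h*f + 8*h) - 4) = -7 + ((f*h + 8*h) - 4) = -7 + ((8*h + f*h) - 4) = -7 + (-4 + 8*h + f*h) = -11 + 8*h + f*h)
q(A, N) = -9 + 215*N (q(A, N) = -9 + ((-11 + 8*9 + 17*9)*N + N) = -9 + ((-11 + 72 + 153)*N + N) = -9 + (214*N + N) = -9 + 215*N)
1/(q(k(-15, 9), 185) + 5148) = 1/((-9 + 215*185) + 5148) = 1/((-9 + 39775) + 5148) = 1/(39766 + 5148) = 1/44914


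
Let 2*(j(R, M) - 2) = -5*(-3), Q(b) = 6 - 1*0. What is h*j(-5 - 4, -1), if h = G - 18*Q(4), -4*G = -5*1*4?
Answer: -1957/2 ≈ -978.50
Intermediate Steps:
Q(b) = 6 (Q(b) = 6 + 0 = 6)
j(R, M) = 19/2 (j(R, M) = 2 + (-5*(-3))/2 = 2 + (½)*15 = 2 + 15/2 = 19/2)
G = 5 (G = -(-5*1)*4/4 = -(-5)*4/4 = -¼*(-20) = 5)
h = -103 (h = 5 - 18*6 = 5 - 108 = -103)
h*j(-5 - 4, -1) = -103*19/2 = -1957/2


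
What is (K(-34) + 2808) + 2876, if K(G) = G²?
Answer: 6840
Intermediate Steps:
(K(-34) + 2808) + 2876 = ((-34)² + 2808) + 2876 = (1156 + 2808) + 2876 = 3964 + 2876 = 6840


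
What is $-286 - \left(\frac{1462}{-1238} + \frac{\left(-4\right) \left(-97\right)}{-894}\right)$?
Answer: $- \frac{78687355}{276693} \approx -284.39$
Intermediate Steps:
$-286 - \left(\frac{1462}{-1238} + \frac{\left(-4\right) \left(-97\right)}{-894}\right) = -286 - \left(1462 \left(- \frac{1}{1238}\right) + 388 \left(- \frac{1}{894}\right)\right) = -286 - \left(- \frac{731}{619} - \frac{194}{447}\right) = -286 - - \frac{446843}{276693} = -286 + \frac{446843}{276693} = - \frac{78687355}{276693}$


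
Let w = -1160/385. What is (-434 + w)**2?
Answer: 1132322500/5929 ≈ 1.9098e+5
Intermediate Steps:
w = -232/77 (w = -1160*1/385 = -232/77 ≈ -3.0130)
(-434 + w)**2 = (-434 - 232/77)**2 = (-33650/77)**2 = 1132322500/5929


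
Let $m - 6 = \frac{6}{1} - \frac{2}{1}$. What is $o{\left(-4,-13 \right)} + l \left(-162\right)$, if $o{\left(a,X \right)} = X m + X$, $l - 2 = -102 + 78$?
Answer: $3421$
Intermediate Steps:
$l = -22$ ($l = 2 + \left(-102 + 78\right) = 2 - 24 = -22$)
$m = 10$ ($m = 6 + \left(\frac{6}{1} - \frac{2}{1}\right) = 6 + \left(6 \cdot 1 - 2\right) = 6 + \left(6 - 2\right) = 6 + 4 = 10$)
$o{\left(a,X \right)} = 11 X$ ($o{\left(a,X \right)} = X 10 + X = 10 X + X = 11 X$)
$o{\left(-4,-13 \right)} + l \left(-162\right) = 11 \left(-13\right) - -3564 = -143 + 3564 = 3421$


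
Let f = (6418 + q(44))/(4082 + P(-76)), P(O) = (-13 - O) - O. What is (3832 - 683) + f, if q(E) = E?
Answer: 1477599/469 ≈ 3150.5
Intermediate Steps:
P(O) = -13 - 2*O
f = 718/469 (f = (6418 + 44)/(4082 + (-13 - 2*(-76))) = 6462/(4082 + (-13 + 152)) = 6462/(4082 + 139) = 6462/4221 = 6462*(1/4221) = 718/469 ≈ 1.5309)
(3832 - 683) + f = (3832 - 683) + 718/469 = 3149 + 718/469 = 1477599/469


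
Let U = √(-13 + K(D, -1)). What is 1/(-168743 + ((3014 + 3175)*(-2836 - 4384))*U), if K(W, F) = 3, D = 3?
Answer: I/(-168743*I + 44684580*√10) ≈ -8.451e-12 + 7.0769e-9*I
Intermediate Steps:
U = I*√10 (U = √(-13 + 3) = √(-10) = I*√10 ≈ 3.1623*I)
1/(-168743 + ((3014 + 3175)*(-2836 - 4384))*U) = 1/(-168743 + ((3014 + 3175)*(-2836 - 4384))*(I*√10)) = 1/(-168743 + (6189*(-7220))*(I*√10)) = 1/(-168743 - 44684580*I*√10)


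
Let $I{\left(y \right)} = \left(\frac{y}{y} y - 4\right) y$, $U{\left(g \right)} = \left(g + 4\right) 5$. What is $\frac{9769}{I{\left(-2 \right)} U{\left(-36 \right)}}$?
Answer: $- \frac{9769}{1920} \approx -5.088$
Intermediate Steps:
$U{\left(g \right)} = 20 + 5 g$ ($U{\left(g \right)} = \left(4 + g\right) 5 = 20 + 5 g$)
$I{\left(y \right)} = y \left(-4 + y\right)$ ($I{\left(y \right)} = \left(1 y - 4\right) y = \left(y - 4\right) y = \left(-4 + y\right) y = y \left(-4 + y\right)$)
$\frac{9769}{I{\left(-2 \right)} U{\left(-36 \right)}} = \frac{9769}{- 2 \left(-4 - 2\right) \left(20 + 5 \left(-36\right)\right)} = \frac{9769}{\left(-2\right) \left(-6\right) \left(20 - 180\right)} = \frac{9769}{12 \left(-160\right)} = \frac{9769}{-1920} = 9769 \left(- \frac{1}{1920}\right) = - \frac{9769}{1920}$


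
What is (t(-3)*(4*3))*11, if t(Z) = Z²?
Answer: 1188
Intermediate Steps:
(t(-3)*(4*3))*11 = ((-3)²*(4*3))*11 = (9*12)*11 = 108*11 = 1188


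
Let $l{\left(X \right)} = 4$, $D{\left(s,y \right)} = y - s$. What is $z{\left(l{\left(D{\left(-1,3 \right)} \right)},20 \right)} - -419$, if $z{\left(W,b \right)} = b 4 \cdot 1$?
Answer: $499$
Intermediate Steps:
$z{\left(W,b \right)} = 4 b$ ($z{\left(W,b \right)} = 4 b 1 = 4 b$)
$z{\left(l{\left(D{\left(-1,3 \right)} \right)},20 \right)} - -419 = 4 \cdot 20 - -419 = 80 + 419 = 499$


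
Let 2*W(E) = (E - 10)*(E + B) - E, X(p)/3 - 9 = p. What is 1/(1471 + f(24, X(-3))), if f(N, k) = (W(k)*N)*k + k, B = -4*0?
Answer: 1/28705 ≈ 3.4837e-5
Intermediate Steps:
B = 0
X(p) = 27 + 3*p
W(E) = -E/2 + E*(-10 + E)/2 (W(E) = ((E - 10)*(E + 0) - E)/2 = ((-10 + E)*E - E)/2 = (E*(-10 + E) - E)/2 = (-E + E*(-10 + E))/2 = -E/2 + E*(-10 + E)/2)
f(N, k) = k + N*k**2*(-11 + k)/2 (f(N, k) = ((k*(-11 + k)/2)*N)*k + k = (N*k*(-11 + k)/2)*k + k = N*k**2*(-11 + k)/2 + k = k + N*k**2*(-11 + k)/2)
1/(1471 + f(24, X(-3))) = 1/(1471 + (27 + 3*(-3))*(2 + 24*(27 + 3*(-3))*(-11 + (27 + 3*(-3))))/2) = 1/(1471 + (27 - 9)*(2 + 24*(27 - 9)*(-11 + (27 - 9)))/2) = 1/(1471 + (1/2)*18*(2 + 24*18*(-11 + 18))) = 1/(1471 + (1/2)*18*(2 + 24*18*7)) = 1/(1471 + (1/2)*18*(2 + 3024)) = 1/(1471 + (1/2)*18*3026) = 1/(1471 + 27234) = 1/28705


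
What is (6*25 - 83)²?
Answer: 4489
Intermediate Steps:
(6*25 - 83)² = (150 - 83)² = 67² = 4489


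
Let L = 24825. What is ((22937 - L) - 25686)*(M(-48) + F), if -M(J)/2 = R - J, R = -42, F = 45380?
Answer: -1250977232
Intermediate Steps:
M(J) = 84 + 2*J (M(J) = -2*(-42 - J) = 84 + 2*J)
((22937 - L) - 25686)*(M(-48) + F) = ((22937 - 1*24825) - 25686)*((84 + 2*(-48)) + 45380) = ((22937 - 24825) - 25686)*((84 - 96) + 45380) = (-1888 - 25686)*(-12 + 45380) = -27574*45368 = -1250977232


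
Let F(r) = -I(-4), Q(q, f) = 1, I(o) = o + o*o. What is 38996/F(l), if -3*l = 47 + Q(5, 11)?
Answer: -9749/3 ≈ -3249.7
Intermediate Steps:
I(o) = o + o**2
l = -16 (l = -(47 + 1)/3 = -1/3*48 = -16)
F(r) = -12 (F(r) = -(-4)*(1 - 4) = -(-4)*(-3) = -1*12 = -12)
38996/F(l) = 38996/(-12) = 38996*(-1/12) = -9749/3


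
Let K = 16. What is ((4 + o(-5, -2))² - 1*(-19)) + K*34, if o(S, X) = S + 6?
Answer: 588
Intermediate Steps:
o(S, X) = 6 + S
((4 + o(-5, -2))² - 1*(-19)) + K*34 = ((4 + (6 - 5))² - 1*(-19)) + 16*34 = ((4 + 1)² + 19) + 544 = (5² + 19) + 544 = (25 + 19) + 544 = 44 + 544 = 588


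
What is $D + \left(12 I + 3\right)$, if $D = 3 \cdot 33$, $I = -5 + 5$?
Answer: $102$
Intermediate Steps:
$I = 0$
$D = 99$
$D + \left(12 I + 3\right) = 99 + \left(12 \cdot 0 + 3\right) = 99 + \left(0 + 3\right) = 99 + 3 = 102$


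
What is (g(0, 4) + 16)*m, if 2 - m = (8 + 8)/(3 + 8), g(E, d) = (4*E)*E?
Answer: 96/11 ≈ 8.7273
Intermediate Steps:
g(E, d) = 4*E²
m = 6/11 (m = 2 - (8 + 8)/(3 + 8) = 2 - 16/11 = 6/11 ≈ 0.54545)
(g(0, 4) + 16)*m = (4*0² + 16)*(6/11) = (4*0 + 16)*(6/11) = (0 + 16)*(6/11) = 16*(6/11) = 96/11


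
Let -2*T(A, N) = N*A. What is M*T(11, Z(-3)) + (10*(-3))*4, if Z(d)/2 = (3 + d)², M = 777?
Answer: -120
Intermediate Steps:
Z(d) = 2*(3 + d)²
T(A, N) = -A*N/2 (T(A, N) = -N*A/2 = -A*N/2)
M*T(11, Z(-3)) + (10*(-3))*4 = 777*(-½*11*2*(3 - 3)²) + (10*(-3))*4 = 777*(-½*11*2*0²) - 30*4 = 777*(-½*11*2*0) - 120 = 777*(-½*11*0) - 120 = 777*0 - 120 = 0 - 120 = -120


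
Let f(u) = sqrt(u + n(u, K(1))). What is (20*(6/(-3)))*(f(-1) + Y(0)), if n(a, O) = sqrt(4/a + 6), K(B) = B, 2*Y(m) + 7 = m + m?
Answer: 140 - 40*sqrt(-1 + sqrt(2)) ≈ 114.26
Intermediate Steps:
Y(m) = -7/2 + m (Y(m) = -7/2 + (m + m)/2 = -7/2 + (2*m)/2 = -7/2 + m)
n(a, O) = sqrt(6 + 4/a)
f(u) = sqrt(u + sqrt(6 + 4/u))
(20*(6/(-3)))*(f(-1) + Y(0)) = (20*(6/(-3)))*(sqrt(-1 + sqrt(2)*sqrt(3 + 2/(-1))) + (-7/2 + 0)) = (20*(6*(-1/3)))*(sqrt(-1 + sqrt(2)*sqrt(3 + 2*(-1))) - 7/2) = (20*(-2))*(sqrt(-1 + sqrt(2)*sqrt(3 - 2)) - 7/2) = -40*(sqrt(-1 + sqrt(2)*sqrt(1)) - 7/2) = -40*(sqrt(-1 + sqrt(2)*1) - 7/2) = -40*(sqrt(-1 + sqrt(2)) - 7/2) = -40*(-7/2 + sqrt(-1 + sqrt(2))) = 140 - 40*sqrt(-1 + sqrt(2))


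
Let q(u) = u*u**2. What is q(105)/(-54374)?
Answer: -1157625/54374 ≈ -21.290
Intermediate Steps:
q(u) = u**3
q(105)/(-54374) = 105**3/(-54374) = 1157625*(-1/54374) = -1157625/54374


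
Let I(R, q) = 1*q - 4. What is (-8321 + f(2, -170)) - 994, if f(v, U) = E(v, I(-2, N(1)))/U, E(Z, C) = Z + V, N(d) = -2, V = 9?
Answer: -1583561/170 ≈ -9315.1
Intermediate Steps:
I(R, q) = -4 + q (I(R, q) = q - 4 = -4 + q)
E(Z, C) = 9 + Z (E(Z, C) = Z + 9 = 9 + Z)
f(v, U) = (9 + v)/U
(-8321 + f(2, -170)) - 994 = (-8321 + (9 + 2)/(-170)) - 994 = (-8321 - 1/170*11) - 994 = (-8321 - 11/170) - 994 = -1414581/170 - 994 = -1583561/170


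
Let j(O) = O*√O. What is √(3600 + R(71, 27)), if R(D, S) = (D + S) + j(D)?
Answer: √(3698 + 71*√71) ≈ 65.546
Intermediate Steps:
j(O) = O^(3/2)
R(D, S) = D + S + D^(3/2) (R(D, S) = (D + S) + D^(3/2) = D + S + D^(3/2))
√(3600 + R(71, 27)) = √(3600 + (71 + 27 + 71^(3/2))) = √(3600 + (71 + 27 + 71*√71)) = √(3600 + (98 + 71*√71)) = √(3698 + 71*√71)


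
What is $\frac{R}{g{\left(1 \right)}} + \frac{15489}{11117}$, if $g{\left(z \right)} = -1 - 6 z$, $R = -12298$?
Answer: $\frac{136825289}{77819} \approx 1758.3$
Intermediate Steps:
$\frac{R}{g{\left(1 \right)}} + \frac{15489}{11117} = - \frac{12298}{-1 - 6} + \frac{15489}{11117} = - \frac{12298}{-1 - 6} + 15489 \cdot \frac{1}{11117} = - \frac{12298}{-7} + \frac{15489}{11117} = \left(-12298\right) \left(- \frac{1}{7}\right) + \frac{15489}{11117} = \frac{12298}{7} + \frac{15489}{11117} = \frac{136825289}{77819}$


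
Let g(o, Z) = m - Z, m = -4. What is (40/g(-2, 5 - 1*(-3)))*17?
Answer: -170/3 ≈ -56.667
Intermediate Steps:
g(o, Z) = -4 - Z
(40/g(-2, 5 - 1*(-3)))*17 = (40/(-4 - (5 - 1*(-3))))*17 = (40/(-4 - (5 + 3)))*17 = (40/(-4 - 1*8))*17 = (40/(-4 - 8))*17 = (40/(-12))*17 = (40*(-1/12))*17 = -10/3*17 = -170/3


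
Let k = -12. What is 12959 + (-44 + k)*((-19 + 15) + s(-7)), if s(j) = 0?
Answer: 13183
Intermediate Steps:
12959 + (-44 + k)*((-19 + 15) + s(-7)) = 12959 + (-44 - 12)*((-19 + 15) + 0) = 12959 - 56*(-4 + 0) = 12959 - 56*(-4) = 12959 + 224 = 13183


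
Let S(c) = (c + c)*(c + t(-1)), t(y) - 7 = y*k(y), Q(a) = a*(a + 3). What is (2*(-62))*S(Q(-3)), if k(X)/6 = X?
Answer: 0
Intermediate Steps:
k(X) = 6*X
Q(a) = a*(3 + a)
t(y) = 7 + 6*y² (t(y) = 7 + y*(6*y) = 7 + 6*y²)
S(c) = 2*c*(13 + c) (S(c) = (c + c)*(c + (7 + 6*(-1)²)) = (2*c)*(c + (7 + 6*1)) = (2*c)*(c + (7 + 6)) = (2*c)*(c + 13) = (2*c)*(13 + c) = 2*c*(13 + c))
(2*(-62))*S(Q(-3)) = (2*(-62))*(2*(-3*(3 - 3))*(13 - 3*(3 - 3))) = -248*(-3*0)*(13 - 3*0) = -248*0*(13 + 0) = -248*0*13 = -124*0 = 0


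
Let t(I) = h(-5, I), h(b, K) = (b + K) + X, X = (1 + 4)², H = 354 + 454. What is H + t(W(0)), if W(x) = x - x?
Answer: 828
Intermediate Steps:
W(x) = 0
H = 808
X = 25 (X = 5² = 25)
h(b, K) = 25 + K + b (h(b, K) = (b + K) + 25 = (K + b) + 25 = 25 + K + b)
t(I) = 20 + I (t(I) = 25 + I - 5 = 20 + I)
H + t(W(0)) = 808 + (20 + 0) = 808 + 20 = 828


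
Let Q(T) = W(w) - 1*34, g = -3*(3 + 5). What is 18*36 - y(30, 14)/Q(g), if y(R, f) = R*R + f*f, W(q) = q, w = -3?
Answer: 25072/37 ≈ 677.62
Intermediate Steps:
g = -24 (g = -3*8 = -24)
y(R, f) = R² + f²
Q(T) = -37 (Q(T) = -3 - 1*34 = -3 - 34 = -37)
18*36 - y(30, 14)/Q(g) = 18*36 - (30² + 14²)/(-37) = 648 - (900 + 196)*(-1)/37 = 648 - 1096*(-1)/37 = 648 - 1*(-1096/37) = 648 + 1096/37 = 25072/37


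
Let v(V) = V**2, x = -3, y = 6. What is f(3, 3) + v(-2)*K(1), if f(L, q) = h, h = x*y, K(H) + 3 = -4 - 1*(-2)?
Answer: -38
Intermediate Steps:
K(H) = -5 (K(H) = -3 + (-4 - 1*(-2)) = -3 + (-4 + 2) = -3 - 2 = -5)
h = -18 (h = -3*6 = -18)
f(L, q) = -18
f(3, 3) + v(-2)*K(1) = -18 + (-2)**2*(-5) = -18 + 4*(-5) = -18 - 20 = -38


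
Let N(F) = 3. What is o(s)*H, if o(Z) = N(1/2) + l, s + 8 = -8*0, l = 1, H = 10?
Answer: 40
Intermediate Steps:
s = -8 (s = -8 - 8*0 = -8 + 0 = -8)
o(Z) = 4 (o(Z) = 3 + 1 = 4)
o(s)*H = 4*10 = 40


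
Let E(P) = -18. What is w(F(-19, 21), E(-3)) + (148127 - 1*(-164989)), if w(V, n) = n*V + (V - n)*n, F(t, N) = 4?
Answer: 312648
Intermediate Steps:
w(V, n) = V*n + n*(V - n)
w(F(-19, 21), E(-3)) + (148127 - 1*(-164989)) = -18*(-1*(-18) + 2*4) + (148127 - 1*(-164989)) = -18*(18 + 8) + (148127 + 164989) = -18*26 + 313116 = -468 + 313116 = 312648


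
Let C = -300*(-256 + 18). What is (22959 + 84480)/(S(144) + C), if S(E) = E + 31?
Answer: 107439/71575 ≈ 1.5011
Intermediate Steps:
S(E) = 31 + E
C = 71400 (C = -300*(-238) = 71400)
(22959 + 84480)/(S(144) + C) = (22959 + 84480)/((31 + 144) + 71400) = 107439/(175 + 71400) = 107439/71575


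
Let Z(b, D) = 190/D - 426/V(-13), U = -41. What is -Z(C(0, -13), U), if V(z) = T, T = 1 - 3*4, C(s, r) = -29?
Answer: -15376/451 ≈ -34.093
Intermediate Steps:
T = -11 (T = 1 - 12 = -11)
V(z) = -11
Z(b, D) = 426/11 + 190/D (Z(b, D) = 190/D - 426/(-11) = 190/D - 426*(-1/11) = 190/D + 426/11 = 426/11 + 190/D)
-Z(C(0, -13), U) = -(426/11 + 190/(-41)) = -(426/11 + 190*(-1/41)) = -(426/11 - 190/41) = -1*15376/451 = -15376/451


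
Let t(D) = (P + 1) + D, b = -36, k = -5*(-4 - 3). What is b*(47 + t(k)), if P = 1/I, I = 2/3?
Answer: -3042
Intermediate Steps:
k = 35 (k = -5*(-7) = 35)
I = ⅔ (I = 2*(⅓) = ⅔ ≈ 0.66667)
P = 3/2 (P = 1/(⅔) = 3/2 ≈ 1.5000)
t(D) = 5/2 + D (t(D) = (3/2 + 1) + D = 5/2 + D)
b*(47 + t(k)) = -36*(47 + (5/2 + 35)) = -36*(47 + 75/2) = -36*169/2 = -3042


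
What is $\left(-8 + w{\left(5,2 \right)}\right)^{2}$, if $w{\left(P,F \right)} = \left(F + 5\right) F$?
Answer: $36$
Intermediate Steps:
$w{\left(P,F \right)} = F \left(5 + F\right)$ ($w{\left(P,F \right)} = \left(5 + F\right) F = F \left(5 + F\right)$)
$\left(-8 + w{\left(5,2 \right)}\right)^{2} = \left(-8 + 2 \left(5 + 2\right)\right)^{2} = \left(-8 + 2 \cdot 7\right)^{2} = \left(-8 + 14\right)^{2} = 6^{2} = 36$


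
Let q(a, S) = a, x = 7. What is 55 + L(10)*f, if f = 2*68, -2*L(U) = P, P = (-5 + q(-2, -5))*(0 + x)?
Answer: 3387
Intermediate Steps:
P = -49 (P = (-5 - 2)*(0 + 7) = -7*7 = -49)
L(U) = 49/2 (L(U) = -1/2*(-49) = 49/2)
f = 136
55 + L(10)*f = 55 + (49/2)*136 = 55 + 3332 = 3387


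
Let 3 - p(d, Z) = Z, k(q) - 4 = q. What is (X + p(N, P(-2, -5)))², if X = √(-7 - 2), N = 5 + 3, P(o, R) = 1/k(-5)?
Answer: 7 + 24*I ≈ 7.0 + 24.0*I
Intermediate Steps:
k(q) = 4 + q
P(o, R) = -1 (P(o, R) = 1/(4 - 5) = 1/(-1) = -1)
N = 8
p(d, Z) = 3 - Z
X = 3*I (X = √(-9) = 3*I ≈ 3.0*I)
(X + p(N, P(-2, -5)))² = (3*I + (3 - 1*(-1)))² = (3*I + (3 + 1))² = (3*I + 4)² = (4 + 3*I)²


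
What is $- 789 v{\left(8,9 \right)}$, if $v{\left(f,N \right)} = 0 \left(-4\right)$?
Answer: $0$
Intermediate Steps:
$v{\left(f,N \right)} = 0$
$- 789 v{\left(8,9 \right)} = \left(-789\right) 0 = 0$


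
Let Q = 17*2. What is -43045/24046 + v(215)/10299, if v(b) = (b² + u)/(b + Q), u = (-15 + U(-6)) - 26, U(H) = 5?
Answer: -109276132601/61664788746 ≈ -1.7721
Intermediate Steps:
u = -36 (u = (-15 + 5) - 26 = -10 - 26 = -36)
Q = 34
v(b) = (-36 + b²)/(34 + b) (v(b) = (b² - 36)/(b + 34) = (-36 + b²)/(34 + b))
-43045/24046 + v(215)/10299 = -43045/24046 + ((-36 + 215²)/(34 + 215))/10299 = -43045*1/24046 + ((-36 + 46225)/249)*(1/10299) = -43045/24046 + ((1/249)*46189)*(1/10299) = -43045/24046 + (46189/249)*(1/10299) = -43045/24046 + 46189/2564451 = -109276132601/61664788746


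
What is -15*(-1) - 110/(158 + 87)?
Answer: 713/49 ≈ 14.551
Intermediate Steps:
-15*(-1) - 110/(158 + 87) = 15 - 110/245 = 15 + (1/245)*(-110) = 15 - 22/49 = 713/49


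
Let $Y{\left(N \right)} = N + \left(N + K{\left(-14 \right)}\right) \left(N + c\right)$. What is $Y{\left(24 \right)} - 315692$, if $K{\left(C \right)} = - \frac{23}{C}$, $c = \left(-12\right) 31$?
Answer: $- \frac{2272142}{7} \approx -3.2459 \cdot 10^{5}$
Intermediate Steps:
$c = -372$
$Y{\left(N \right)} = N + \left(-372 + N\right) \left(\frac{23}{14} + N\right)$ ($Y{\left(N \right)} = N + \left(N - \frac{23}{-14}\right) \left(N - 372\right) = N + \left(N - - \frac{23}{14}\right) \left(-372 + N\right) = N + \left(N + \frac{23}{14}\right) \left(-372 + N\right) = N + \left(\frac{23}{14} + N\right) \left(-372 + N\right) = N + \left(-372 + N\right) \left(\frac{23}{14} + N\right)$)
$Y{\left(24 \right)} - 315692 = \left(- \frac{4278}{7} + 24^{2} - \frac{62052}{7}\right) - 315692 = \left(- \frac{4278}{7} + 576 - \frac{62052}{7}\right) - 315692 = - \frac{62298}{7} - 315692 = - \frac{2272142}{7}$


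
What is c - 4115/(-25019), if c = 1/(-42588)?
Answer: 175224601/1065509172 ≈ 0.16445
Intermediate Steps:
c = -1/42588 ≈ -2.3481e-5
c - 4115/(-25019) = -1/42588 - 4115/(-25019) = -1/42588 - 4115*(-1/25019) = -1/42588 + 4115/25019 = 175224601/1065509172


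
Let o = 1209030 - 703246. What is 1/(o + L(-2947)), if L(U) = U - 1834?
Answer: 1/501003 ≈ 1.9960e-6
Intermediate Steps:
L(U) = -1834 + U
o = 505784
1/(o + L(-2947)) = 1/(505784 + (-1834 - 2947)) = 1/(505784 - 4781) = 1/501003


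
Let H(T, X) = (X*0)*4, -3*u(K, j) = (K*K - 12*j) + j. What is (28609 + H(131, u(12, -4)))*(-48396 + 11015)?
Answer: -1069433029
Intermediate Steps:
u(K, j) = -K**2/3 + 11*j/3 (u(K, j) = -((K*K - 12*j) + j)/3 = -((K**2 - 12*j) + j)/3 = -(K**2 - 11*j)/3 = -K**2/3 + 11*j/3)
H(T, X) = 0 (H(T, X) = 0*4 = 0)
(28609 + H(131, u(12, -4)))*(-48396 + 11015) = (28609 + 0)*(-48396 + 11015) = 28609*(-37381) = -1069433029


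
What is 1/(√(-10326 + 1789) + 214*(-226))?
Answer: -48364/2339085033 - I*√8537/2339085033 ≈ -2.0676e-5 - 3.9501e-8*I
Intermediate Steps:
1/(√(-10326 + 1789) + 214*(-226)) = 1/(√(-8537) - 48364) = 1/(I*√8537 - 48364) = 1/(-48364 + I*√8537)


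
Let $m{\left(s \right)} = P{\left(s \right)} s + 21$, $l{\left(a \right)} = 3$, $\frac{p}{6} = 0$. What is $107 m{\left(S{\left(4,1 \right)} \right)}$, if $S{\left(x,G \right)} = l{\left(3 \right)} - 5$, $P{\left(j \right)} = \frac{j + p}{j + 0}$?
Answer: $2033$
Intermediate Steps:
$p = 0$ ($p = 6 \cdot 0 = 0$)
$P{\left(j \right)} = 1$ ($P{\left(j \right)} = \frac{j + 0}{j + 0} = \frac{j}{j} = 1$)
$S{\left(x,G \right)} = -2$ ($S{\left(x,G \right)} = 3 - 5 = -2$)
$m{\left(s \right)} = 21 + s$ ($m{\left(s \right)} = 1 s + 21 = s + 21 = 21 + s$)
$107 m{\left(S{\left(4,1 \right)} \right)} = 107 \left(21 - 2\right) = 107 \cdot 19 = 2033$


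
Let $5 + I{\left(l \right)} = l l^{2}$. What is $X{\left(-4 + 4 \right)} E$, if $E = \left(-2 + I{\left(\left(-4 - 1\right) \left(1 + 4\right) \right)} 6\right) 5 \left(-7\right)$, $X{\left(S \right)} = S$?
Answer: $0$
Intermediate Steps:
$I{\left(l \right)} = -5 + l^{3}$ ($I{\left(l \right)} = -5 + l l^{2} = -5 + l^{3}$)
$E = 3282370$ ($E = \left(-2 + \left(-5 + \left(\left(-4 - 1\right) \left(1 + 4\right)\right)^{3}\right) 6\right) 5 \left(-7\right) = \left(-2 + \left(-5 + \left(\left(-5\right) 5\right)^{3}\right) 6\right) 5 \left(-7\right) = \left(-2 + \left(-5 + \left(-25\right)^{3}\right) 6\right) 5 \left(-7\right) = \left(-2 + \left(-5 - 15625\right) 6\right) 5 \left(-7\right) = \left(-2 - 93780\right) 5 \left(-7\right) = \left(-93782\right) 5 \left(-7\right) = \left(-468910\right) \left(-7\right) = 3282370$)
$X{\left(-4 + 4 \right)} E = \left(-4 + 4\right) 3282370 = 0 \cdot 3282370 = 0$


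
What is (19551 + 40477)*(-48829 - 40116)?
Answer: -5339190460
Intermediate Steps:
(19551 + 40477)*(-48829 - 40116) = 60028*(-88945) = -5339190460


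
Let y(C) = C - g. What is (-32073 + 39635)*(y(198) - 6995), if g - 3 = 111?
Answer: -52260982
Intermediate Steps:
g = 114 (g = 3 + 111 = 114)
y(C) = -114 + C (y(C) = C - 1*114 = C - 114 = -114 + C)
(-32073 + 39635)*(y(198) - 6995) = (-32073 + 39635)*((-114 + 198) - 6995) = 7562*(84 - 6995) = 7562*(-6911) = -52260982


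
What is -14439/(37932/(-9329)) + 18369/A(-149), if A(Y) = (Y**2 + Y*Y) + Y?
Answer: 220801451813/62170548 ≈ 3551.5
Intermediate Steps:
A(Y) = Y + 2*Y**2 (A(Y) = (Y**2 + Y**2) + Y = 2*Y**2 + Y = Y + 2*Y**2)
-14439/(37932/(-9329)) + 18369/A(-149) = -14439/(37932/(-9329)) + 18369/((-149*(1 + 2*(-149)))) = -14439/(37932*(-1/9329)) + 18369/((-149*(1 - 298))) = -14439/(-37932/9329) + 18369/((-149*(-297))) = -14439*(-9329/37932) + 18369/44253 = 44900477/12644 + 18369*(1/44253) = 44900477/12644 + 2041/4917 = 220801451813/62170548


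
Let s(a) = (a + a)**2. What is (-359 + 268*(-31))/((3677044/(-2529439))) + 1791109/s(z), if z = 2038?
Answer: 91056136519668421/15272396339536 ≈ 5962.1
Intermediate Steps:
s(a) = 4*a**2 (s(a) = (2*a)**2 = 4*a**2)
(-359 + 268*(-31))/((3677044/(-2529439))) + 1791109/s(z) = (-359 + 268*(-31))/((3677044/(-2529439))) + 1791109/((4*2038**2)) = (-359 - 8308)/((3677044*(-1/2529439))) + 1791109/((4*4153444)) = -8667/(-3677044/2529439) + 1791109/16613776 = -8667*(-2529439/3677044) + 1791109*(1/16613776) = 21922647813/3677044 + 1791109/16613776 = 91056136519668421/15272396339536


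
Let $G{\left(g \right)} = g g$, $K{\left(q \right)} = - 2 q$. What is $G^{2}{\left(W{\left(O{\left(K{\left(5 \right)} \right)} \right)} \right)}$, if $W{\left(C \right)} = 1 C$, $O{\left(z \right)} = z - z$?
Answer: $0$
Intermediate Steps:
$O{\left(z \right)} = 0$
$W{\left(C \right)} = C$
$G{\left(g \right)} = g^{2}$
$G^{2}{\left(W{\left(O{\left(K{\left(5 \right)} \right)} \right)} \right)} = \left(0^{2}\right)^{2} = 0^{2} = 0$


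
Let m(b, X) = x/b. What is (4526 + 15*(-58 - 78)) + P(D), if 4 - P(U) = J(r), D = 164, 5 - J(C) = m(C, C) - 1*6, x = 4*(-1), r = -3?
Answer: 7441/3 ≈ 2480.3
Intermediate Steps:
x = -4
m(b, X) = -4/b
J(C) = 11 + 4/C (J(C) = 5 - (-4/C - 1*6) = 5 - (-4/C - 6) = 5 - (-6 - 4/C) = 5 + (6 + 4/C) = 11 + 4/C)
P(U) = -17/3 (P(U) = 4 - (11 + 4/(-3)) = 4 - (11 + 4*(-⅓)) = 4 - (11 - 4/3) = 4 - 1*29/3 = 4 - 29/3 = -17/3)
(4526 + 15*(-58 - 78)) + P(D) = (4526 + 15*(-58 - 78)) - 17/3 = (4526 + 15*(-136)) - 17/3 = (4526 - 2040) - 17/3 = 2486 - 17/3 = 7441/3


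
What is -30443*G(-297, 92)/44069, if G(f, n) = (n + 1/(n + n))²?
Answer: -8724691061163/1492000064 ≈ -5847.6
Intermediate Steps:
G(f, n) = (n + 1/(2*n))²
-30443*G(-297, 92)/44069 = -30443*(1 + 2*92²)²/1492000064 = -30443*(1 + 2*8464)²/1492000064 = -30443*(1 + 16928)²/1492000064 = -30443/(44069/(((¼)*(1/8464)*16929²))) = -30443/(44069/(((¼)*(1/8464)*286591041))) = -30443/(44069/(286591041/33856)) = -30443/(44069*(33856/286591041)) = -30443/1492000064/286591041 = -30443*286591041/1492000064 = -8724691061163/1492000064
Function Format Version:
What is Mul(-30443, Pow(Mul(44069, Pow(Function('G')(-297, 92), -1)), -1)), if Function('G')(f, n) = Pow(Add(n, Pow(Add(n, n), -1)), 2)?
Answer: Rational(-8724691061163, 1492000064) ≈ -5847.6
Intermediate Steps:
Function('G')(f, n) = Pow(Add(n, Mul(Rational(1, 2), Pow(n, -1))), 2) (Function('G')(f, n) = Pow(Add(n, Pow(Mul(2, n), -1)), 2) = Pow(Add(n, Mul(Rational(1, 2), Pow(n, -1))), 2))
Mul(-30443, Pow(Mul(44069, Pow(Function('G')(-297, 92), -1)), -1)) = Mul(-30443, Pow(Mul(44069, Pow(Mul(Rational(1, 4), Pow(92, -2), Pow(Add(1, Mul(2, Pow(92, 2))), 2)), -1)), -1)) = Mul(-30443, Pow(Mul(44069, Pow(Mul(Rational(1, 4), Rational(1, 8464), Pow(Add(1, Mul(2, 8464)), 2)), -1)), -1)) = Mul(-30443, Pow(Mul(44069, Pow(Mul(Rational(1, 4), Rational(1, 8464), Pow(Add(1, 16928), 2)), -1)), -1)) = Mul(-30443, Pow(Mul(44069, Pow(Mul(Rational(1, 4), Rational(1, 8464), Pow(16929, 2)), -1)), -1)) = Mul(-30443, Pow(Mul(44069, Pow(Mul(Rational(1, 4), Rational(1, 8464), 286591041), -1)), -1)) = Mul(-30443, Pow(Mul(44069, Pow(Rational(286591041, 33856), -1)), -1)) = Mul(-30443, Pow(Mul(44069, Rational(33856, 286591041)), -1)) = Mul(-30443, Pow(Rational(1492000064, 286591041), -1)) = Mul(-30443, Rational(286591041, 1492000064)) = Rational(-8724691061163, 1492000064)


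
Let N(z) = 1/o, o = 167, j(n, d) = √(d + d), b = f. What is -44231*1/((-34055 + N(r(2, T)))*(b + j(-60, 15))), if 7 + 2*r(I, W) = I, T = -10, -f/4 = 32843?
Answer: -242597348411/24538211792507784 - 7386577*√30/98152847170031136 ≈ -9.8869e-6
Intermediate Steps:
f = -131372 (f = -4*32843 = -131372)
b = -131372
r(I, W) = -7/2 + I/2
j(n, d) = √2*√d (j(n, d) = √(2*d) = √2*√d)
N(z) = 1/167
-44231*1/((-34055 + N(r(2, T)))*(b + j(-60, 15))) = -44231*1/((-131372 + √2*√15)*(-34055 + 1/167)) = -44231*(-167/(5687184*(-131372 + √30))) = -44231/(747136736448/167 - 5687184*√30/167)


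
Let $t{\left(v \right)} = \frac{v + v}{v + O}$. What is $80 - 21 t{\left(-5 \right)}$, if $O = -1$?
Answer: $45$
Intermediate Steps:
$t{\left(v \right)} = \frac{2 v}{-1 + v}$ ($t{\left(v \right)} = \frac{v + v}{v - 1} = \frac{2 v}{-1 + v}$)
$80 - 21 t{\left(-5 \right)} = 80 - 21 \cdot 2 \left(-5\right) \frac{1}{-1 - 5} = 80 - 21 \cdot 2 \left(-5\right) \frac{1}{-6} = 80 - 21 \cdot 2 \left(-5\right) \left(- \frac{1}{6}\right) = 80 - 35 = 45$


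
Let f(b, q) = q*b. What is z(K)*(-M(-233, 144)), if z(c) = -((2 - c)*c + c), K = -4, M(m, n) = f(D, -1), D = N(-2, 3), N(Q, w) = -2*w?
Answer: -168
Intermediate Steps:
D = -6 (D = -2*3 = -6)
f(b, q) = b*q
M(m, n) = 6 (M(m, n) = -6*(-1) = 6)
z(c) = -c - c*(2 - c) (z(c) = -(c*(2 - c) + c) = -(c + c*(2 - c)) = -c - c*(2 - c))
z(K)*(-M(-233, 144)) = (-4*(-3 - 4))*(-1*6) = -4*(-7)*(-6) = 28*(-6) = -168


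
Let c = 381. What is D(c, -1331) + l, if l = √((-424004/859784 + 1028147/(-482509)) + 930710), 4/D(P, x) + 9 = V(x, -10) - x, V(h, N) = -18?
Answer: 1/326 + √10011121399293376291169882666/103713379514 ≈ 964.73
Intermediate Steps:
D(P, x) = 4/(-27 - x) (D(P, x) = 4/(-9 + (-18 - x)) = 4/(-27 - x))
l = √10011121399293376291169882666/103713379514 (l = √((-424004*1/859784 + 1028147*(-1/482509)) + 930710) = √((-106001/214946 - 1028147/482509) + 930710) = √(-272142521571/103713379514 + 930710) = √(96526807304953369/103713379514) = √10011121399293376291169882666/103713379514 ≈ 964.73)
D(c, -1331) + l = -4/(27 - 1331) + √10011121399293376291169882666/103713379514 = -4/(-1304) + √10011121399293376291169882666/103713379514 = -4*(-1/1304) + √10011121399293376291169882666/103713379514 = 1/326 + √10011121399293376291169882666/103713379514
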